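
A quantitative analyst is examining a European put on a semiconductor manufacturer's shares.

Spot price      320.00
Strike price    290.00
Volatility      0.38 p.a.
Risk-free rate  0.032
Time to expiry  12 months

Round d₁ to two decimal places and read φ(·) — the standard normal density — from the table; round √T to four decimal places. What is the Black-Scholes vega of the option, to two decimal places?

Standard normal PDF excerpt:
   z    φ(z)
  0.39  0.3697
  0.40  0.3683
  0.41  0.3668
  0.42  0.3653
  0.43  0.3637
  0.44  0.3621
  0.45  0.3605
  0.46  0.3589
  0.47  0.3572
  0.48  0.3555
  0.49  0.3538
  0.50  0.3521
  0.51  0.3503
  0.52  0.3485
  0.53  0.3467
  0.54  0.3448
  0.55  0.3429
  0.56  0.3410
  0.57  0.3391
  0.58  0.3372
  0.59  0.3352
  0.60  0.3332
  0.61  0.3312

σ√T = 0.38 × 1.0000 = 0.3800
d₁ = [ln(320/290) + (0.032 + 0.38²/2)·1] / 0.3800 = [0.0984 + 0.1042] / 0.3800 = 0.5333 → 0.53
√T = √1 = 1.0000
φ(d₁) = φ(0.53) = 0.3467
vega = S·φ(d₁)·√T = 320·0.3467·1.0000 = 110.9440

110.94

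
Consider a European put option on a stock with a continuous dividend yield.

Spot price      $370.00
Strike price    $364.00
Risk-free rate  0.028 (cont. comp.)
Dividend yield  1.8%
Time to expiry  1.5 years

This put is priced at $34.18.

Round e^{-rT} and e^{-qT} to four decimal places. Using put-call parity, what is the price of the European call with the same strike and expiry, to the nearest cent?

e^(−qT) = e^(−0.018·1.5) = 0.9734;  e^(−rT) = e^(−0.028·1.5) = 0.9589
Put-call parity: C − P = S·e^(−qT) − K·e^(−rT) = 370·0.9734 − 364·0.9589 = 360.1580 − 349.0396 = 11.1184
C = P + (C − P) = 34.18 + (11.1184) = 45.2984

$45.30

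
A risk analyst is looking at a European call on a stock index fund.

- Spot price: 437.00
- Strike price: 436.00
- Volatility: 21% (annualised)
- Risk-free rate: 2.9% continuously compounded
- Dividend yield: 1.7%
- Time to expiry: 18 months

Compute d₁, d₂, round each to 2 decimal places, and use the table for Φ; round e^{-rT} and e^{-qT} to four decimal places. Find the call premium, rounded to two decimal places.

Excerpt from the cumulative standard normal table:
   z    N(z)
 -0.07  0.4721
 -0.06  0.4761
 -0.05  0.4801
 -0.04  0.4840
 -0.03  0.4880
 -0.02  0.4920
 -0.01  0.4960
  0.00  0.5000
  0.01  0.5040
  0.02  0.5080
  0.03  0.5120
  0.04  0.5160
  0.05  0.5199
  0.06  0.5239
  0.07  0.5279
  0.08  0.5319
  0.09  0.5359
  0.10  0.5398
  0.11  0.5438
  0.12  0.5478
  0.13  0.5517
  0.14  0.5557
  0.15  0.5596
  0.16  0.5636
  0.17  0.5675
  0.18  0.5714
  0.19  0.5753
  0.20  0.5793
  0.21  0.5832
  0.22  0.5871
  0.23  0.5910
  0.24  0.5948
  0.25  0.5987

T = 1.5;  σ√T = 0.2572
d₁ = [ln(437/436) + (0.029 − 0.017 + 0.21²/2)·1.5] / 0.2572 = [0.0023 + 0.0511] / 0.2572 = 0.2075 ≈ 0.21
d₂ = d₁ − σ√T = 0.2075 − 0.2572 = -0.0497 ≈ -0.05
exp(−qT) = exp(−0.017·1.5) = 0.9748;  exp(−rT) = exp(−0.029·1.5) = 0.9574
C = 437·0.9748·N(0.21) − 436·0.9574·N(-0.05) = 437·0.9748·0.5832 − 436·0.9574·0.4801 = 248.4360 − 200.4064 = 48.0296

48.03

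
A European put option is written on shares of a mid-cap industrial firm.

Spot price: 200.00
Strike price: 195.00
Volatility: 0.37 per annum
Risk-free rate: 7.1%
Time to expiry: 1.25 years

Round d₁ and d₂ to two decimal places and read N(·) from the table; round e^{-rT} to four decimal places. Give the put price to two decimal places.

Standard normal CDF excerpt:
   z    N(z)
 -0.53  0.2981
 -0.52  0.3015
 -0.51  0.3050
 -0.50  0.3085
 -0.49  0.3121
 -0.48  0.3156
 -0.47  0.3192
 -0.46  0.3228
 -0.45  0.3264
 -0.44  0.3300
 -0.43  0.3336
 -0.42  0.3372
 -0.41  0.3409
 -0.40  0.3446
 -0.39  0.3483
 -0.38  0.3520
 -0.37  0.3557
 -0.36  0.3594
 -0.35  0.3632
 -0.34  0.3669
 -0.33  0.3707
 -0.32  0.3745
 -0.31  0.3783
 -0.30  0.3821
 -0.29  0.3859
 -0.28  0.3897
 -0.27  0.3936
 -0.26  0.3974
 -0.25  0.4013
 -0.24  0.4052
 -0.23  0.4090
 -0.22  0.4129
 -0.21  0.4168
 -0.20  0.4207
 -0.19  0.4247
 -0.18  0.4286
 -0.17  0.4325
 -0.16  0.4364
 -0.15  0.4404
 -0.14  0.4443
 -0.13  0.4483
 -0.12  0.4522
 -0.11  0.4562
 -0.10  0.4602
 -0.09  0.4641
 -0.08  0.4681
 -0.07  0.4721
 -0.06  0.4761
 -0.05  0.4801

21.12

T = 1.25;  σ√T = 0.4137
ln(S/K) + (r + σ²/2)T = ln(200/195) + (0.071 + 0.37²/2)·1.25 = 0.0253 + 0.1743 = 0.1996
d₁ = 0.1996 / 0.4137 = 0.4826 which rounds to 0.48
d₂ = d₁ − σ√T = 0.4826 − 0.4137 = 0.0689 which rounds to 0.07
exp(−rT) = exp(−0.071·1.25) = 0.9151
P = 195·0.9151·N(-0.07) − 200·N(-0.48) = 195·0.9151·0.4721 − 200·0.3156 = 84.2436 − 63.1200 = 21.1236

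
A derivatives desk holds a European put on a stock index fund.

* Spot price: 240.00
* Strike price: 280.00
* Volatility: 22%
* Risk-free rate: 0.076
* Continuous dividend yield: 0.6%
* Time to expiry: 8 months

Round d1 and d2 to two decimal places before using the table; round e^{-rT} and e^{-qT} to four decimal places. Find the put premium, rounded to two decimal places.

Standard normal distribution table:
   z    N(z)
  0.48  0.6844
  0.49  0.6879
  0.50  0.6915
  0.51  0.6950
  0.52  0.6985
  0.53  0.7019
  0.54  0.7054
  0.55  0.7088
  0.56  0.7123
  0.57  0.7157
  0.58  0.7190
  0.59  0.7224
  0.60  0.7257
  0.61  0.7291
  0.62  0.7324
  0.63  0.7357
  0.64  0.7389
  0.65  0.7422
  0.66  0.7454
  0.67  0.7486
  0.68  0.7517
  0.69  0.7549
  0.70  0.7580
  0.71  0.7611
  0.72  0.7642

σ√T = 0.22·√0.6667 = 0.1796
d₁ = [ln(240/280) + (0.076 − 0.006 + 0.22²/2)·0.6667] / 0.1796 = [-0.1542 + 0.0628] / 0.1796 = -0.5086 → -0.51
d₂ = d₁ − σ√T = -0.5086 − 0.1796 = -0.6882 → -0.69
exp(−qT) = exp(−0.006·0.6667) = 0.9960;  exp(−rT) = exp(−0.076·0.6667) = 0.9506
N(−d₂) = N(0.69) = 0.7549;  N(−d₁) = N(0.51) = 0.6950
P = 280·0.9506·0.7549 − 240·0.9960·0.6950 = 200.9302 − 166.1328 = 34.7974

34.80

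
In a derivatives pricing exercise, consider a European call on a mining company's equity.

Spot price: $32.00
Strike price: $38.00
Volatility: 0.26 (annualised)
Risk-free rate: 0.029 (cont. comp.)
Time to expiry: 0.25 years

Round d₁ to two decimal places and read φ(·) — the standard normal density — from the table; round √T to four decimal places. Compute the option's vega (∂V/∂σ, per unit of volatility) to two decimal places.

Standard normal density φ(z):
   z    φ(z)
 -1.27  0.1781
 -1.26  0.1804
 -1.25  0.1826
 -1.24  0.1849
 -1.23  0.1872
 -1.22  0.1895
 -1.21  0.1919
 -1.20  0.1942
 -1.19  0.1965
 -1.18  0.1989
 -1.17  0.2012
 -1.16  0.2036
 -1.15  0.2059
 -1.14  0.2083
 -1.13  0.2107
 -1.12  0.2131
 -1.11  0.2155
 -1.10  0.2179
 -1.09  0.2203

σ√T = 0.26 × 0.5000 = 0.1300
d₁ = [ln(32/38) + (0.029 + 0.26²/2)·0.25] / 0.1300 = [-0.1719 + 0.0157] / 0.1300 = -1.2012 → -1.20
√T = √0.25 = 0.5000
φ(d₁) = φ(-1.20) = 0.1942
vega = S·φ(d₁)·√T = 32·0.1942·0.5000 = 3.1072

3.11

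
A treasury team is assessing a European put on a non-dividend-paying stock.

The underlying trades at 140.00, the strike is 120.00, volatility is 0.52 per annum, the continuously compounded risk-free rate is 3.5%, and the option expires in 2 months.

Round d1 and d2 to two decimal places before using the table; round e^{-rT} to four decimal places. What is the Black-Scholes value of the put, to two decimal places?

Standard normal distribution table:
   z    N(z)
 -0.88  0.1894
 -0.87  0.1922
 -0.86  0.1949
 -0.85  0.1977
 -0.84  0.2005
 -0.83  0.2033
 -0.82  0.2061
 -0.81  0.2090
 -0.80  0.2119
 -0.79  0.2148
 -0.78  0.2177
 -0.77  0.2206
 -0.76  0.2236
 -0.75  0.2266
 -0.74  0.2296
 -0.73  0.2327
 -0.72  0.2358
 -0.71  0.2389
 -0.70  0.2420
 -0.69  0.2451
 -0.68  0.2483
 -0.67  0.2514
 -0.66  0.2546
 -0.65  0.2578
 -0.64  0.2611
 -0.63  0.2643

3.47

σ√T = 0.52·√0.1667 = 0.2123
d₁ = [ln(140/120) + (0.035 + 0.52²/2)·0.1667] / 0.2123 = [0.1542 + 0.0284] / 0.2123 = 0.8598 which rounds to 0.86
d₂ = d₁ − σ√T = 0.8598 − 0.2123 = 0.6475 which rounds to 0.65
exp(−rT) = exp(−0.035·0.1667) = 0.9942
P = 120·0.9942·N(-0.65) − 140·N(-0.86) = 120·0.9942·0.2578 − 140·0.1949 = 30.7566 − 27.2860 = 3.4706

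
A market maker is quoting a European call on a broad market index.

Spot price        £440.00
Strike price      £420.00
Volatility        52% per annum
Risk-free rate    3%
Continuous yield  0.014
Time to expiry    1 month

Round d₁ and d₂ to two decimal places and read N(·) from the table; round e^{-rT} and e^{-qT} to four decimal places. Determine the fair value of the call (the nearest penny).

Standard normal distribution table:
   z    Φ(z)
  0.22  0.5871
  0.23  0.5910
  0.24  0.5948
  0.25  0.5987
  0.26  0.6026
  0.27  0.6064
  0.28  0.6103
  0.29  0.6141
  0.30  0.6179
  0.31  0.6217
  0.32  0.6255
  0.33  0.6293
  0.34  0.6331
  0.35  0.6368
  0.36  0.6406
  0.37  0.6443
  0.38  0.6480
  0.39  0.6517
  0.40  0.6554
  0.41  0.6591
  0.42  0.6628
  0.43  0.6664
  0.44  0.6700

£37.21

σ√T = 0.52·√0.08333 = 0.1501
d₁ = [ln(440/420) + (0.03 − 0.014 + 0.52²/2)·0.08333] / 0.1501 = [0.0465 + 0.0126] / 0.1501 = 0.3938 ⇒ 0.39
d₂ = d₁ − σ√T = 0.3938 − 0.1501 = 0.2437 ⇒ 0.24
exp(−qT) = exp(−0.014·0.08333) = 0.9988;  exp(−rT) = exp(−0.03·0.08333) = 0.9975
N(d₁) = N(0.39) = 0.6517;  N(d₂) = N(0.24) = 0.5948
C = 440·0.9988·0.6517 − 420·0.9975·0.5948 = 286.4039 − 249.1915 = 37.2124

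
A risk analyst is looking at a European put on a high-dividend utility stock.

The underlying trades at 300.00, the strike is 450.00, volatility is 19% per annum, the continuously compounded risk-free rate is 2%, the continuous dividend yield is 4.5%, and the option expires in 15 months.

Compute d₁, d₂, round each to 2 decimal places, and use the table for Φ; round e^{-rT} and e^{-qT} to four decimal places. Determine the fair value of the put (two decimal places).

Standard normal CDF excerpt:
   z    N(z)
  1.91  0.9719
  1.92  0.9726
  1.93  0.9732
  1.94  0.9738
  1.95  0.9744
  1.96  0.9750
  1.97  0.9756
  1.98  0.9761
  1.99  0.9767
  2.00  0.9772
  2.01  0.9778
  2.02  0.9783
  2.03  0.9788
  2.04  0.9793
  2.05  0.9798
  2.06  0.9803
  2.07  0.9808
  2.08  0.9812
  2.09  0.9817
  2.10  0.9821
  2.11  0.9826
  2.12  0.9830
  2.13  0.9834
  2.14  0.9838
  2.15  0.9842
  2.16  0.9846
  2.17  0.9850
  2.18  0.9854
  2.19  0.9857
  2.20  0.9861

155.80

σ√T = 0.19·√1.25 = 0.2124
d₁ = [ln(300/450) + (0.02 − 0.045 + 0.19²/2)·1.25] / 0.2124 = [-0.4055 − 0.0087] / 0.2124 = -1.9496 ≈ -1.95
d₂ = d₁ − σ√T = -1.9496 − 0.2124 = -2.1621 ≈ -2.16
e^(−qT) = e^(−0.045·1.25) = 0.9453;  e^(−rT) = e^(−0.02·1.25) = 0.9753
N(−d₂) = N(2.16) = 0.9846;  N(−d₁) = N(1.95) = 0.9744
P = 450·0.9753·0.9846 − 300·0.9453·0.9744 = 432.1262 − 276.3301 = 155.7961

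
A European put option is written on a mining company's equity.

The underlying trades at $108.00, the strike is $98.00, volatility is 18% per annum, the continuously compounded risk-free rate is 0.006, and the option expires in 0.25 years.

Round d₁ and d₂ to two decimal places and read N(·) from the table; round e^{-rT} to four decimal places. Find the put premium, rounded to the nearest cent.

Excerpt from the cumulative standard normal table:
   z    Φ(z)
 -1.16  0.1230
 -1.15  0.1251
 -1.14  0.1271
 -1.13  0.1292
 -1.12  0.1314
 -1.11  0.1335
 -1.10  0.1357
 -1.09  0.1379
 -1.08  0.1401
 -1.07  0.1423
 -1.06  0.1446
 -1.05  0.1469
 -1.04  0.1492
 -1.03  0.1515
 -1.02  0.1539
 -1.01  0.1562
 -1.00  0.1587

σ√T = 0.18·√0.25 = 0.0900
d₁ = [ln(108/98) + (0.006 + ½·0.18²)·0.25] / (σ√T) = (0.0972 + 0.0055) / 0.0900 = 1.1413 ⇒ 1.14
d₂ = 1.1413 − 0.0900 = 1.0513 ⇒ 1.05
exp(−rT) = exp(−0.006·0.25) = 0.9985
N(−d₂) = N(-1.05) = 0.1469;  N(−d₁) = N(-1.14) = 0.1271
P = 98·0.9985·0.1469 − 108·0.1271 = 14.3746 − 13.7268 = 0.6478

$0.65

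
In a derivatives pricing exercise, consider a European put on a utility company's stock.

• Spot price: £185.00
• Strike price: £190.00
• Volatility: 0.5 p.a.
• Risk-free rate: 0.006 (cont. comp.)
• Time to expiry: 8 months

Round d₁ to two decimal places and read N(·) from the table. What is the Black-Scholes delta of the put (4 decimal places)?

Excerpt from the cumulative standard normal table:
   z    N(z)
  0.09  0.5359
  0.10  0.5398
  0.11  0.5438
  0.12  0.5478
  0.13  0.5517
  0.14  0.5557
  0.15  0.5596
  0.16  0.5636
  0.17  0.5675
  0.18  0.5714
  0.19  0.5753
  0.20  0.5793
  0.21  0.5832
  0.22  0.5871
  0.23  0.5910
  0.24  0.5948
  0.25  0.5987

-0.4404

T = 0.6667;  σ√T = 0.4082
d₁ = [ln(185/190) + (0.006 + 0.5²/2)·0.6667] / 0.4082 = [-0.0267 + 0.0873] / 0.4082 = 0.1486 ⇒ 0.15
N(d₁) = N(0.15) = 0.5596
Δ_put = N(d₁) − 1 = 0.5596 − 1 = -0.4404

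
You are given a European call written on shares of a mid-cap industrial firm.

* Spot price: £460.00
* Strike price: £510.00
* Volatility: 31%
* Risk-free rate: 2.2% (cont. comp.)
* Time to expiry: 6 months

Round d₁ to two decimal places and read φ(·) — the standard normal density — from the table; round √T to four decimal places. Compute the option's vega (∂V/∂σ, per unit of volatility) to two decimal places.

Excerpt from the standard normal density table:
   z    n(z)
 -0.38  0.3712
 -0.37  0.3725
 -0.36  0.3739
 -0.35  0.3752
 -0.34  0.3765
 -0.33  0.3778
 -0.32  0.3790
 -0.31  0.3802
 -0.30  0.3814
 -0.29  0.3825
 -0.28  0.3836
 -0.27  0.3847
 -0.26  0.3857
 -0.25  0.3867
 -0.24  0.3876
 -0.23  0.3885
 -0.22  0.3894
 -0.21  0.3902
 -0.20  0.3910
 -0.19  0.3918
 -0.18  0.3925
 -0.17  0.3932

123.67

T = 0.5;  σ√T = 0.2192
d₁ = [ln(460/510) + (0.022 + ½·0.31²)·0.5] / (σ√T) = (-0.1032 + 0.0350) / 0.2192 = -0.3109 ⇒ -0.31
√T = √0.5 = 0.7071
φ(d₁) = φ(-0.31) = 0.3802
vega = S·φ(d₁)·√T = 460·0.3802·0.7071 = 123.6661
(The put has the same vega.)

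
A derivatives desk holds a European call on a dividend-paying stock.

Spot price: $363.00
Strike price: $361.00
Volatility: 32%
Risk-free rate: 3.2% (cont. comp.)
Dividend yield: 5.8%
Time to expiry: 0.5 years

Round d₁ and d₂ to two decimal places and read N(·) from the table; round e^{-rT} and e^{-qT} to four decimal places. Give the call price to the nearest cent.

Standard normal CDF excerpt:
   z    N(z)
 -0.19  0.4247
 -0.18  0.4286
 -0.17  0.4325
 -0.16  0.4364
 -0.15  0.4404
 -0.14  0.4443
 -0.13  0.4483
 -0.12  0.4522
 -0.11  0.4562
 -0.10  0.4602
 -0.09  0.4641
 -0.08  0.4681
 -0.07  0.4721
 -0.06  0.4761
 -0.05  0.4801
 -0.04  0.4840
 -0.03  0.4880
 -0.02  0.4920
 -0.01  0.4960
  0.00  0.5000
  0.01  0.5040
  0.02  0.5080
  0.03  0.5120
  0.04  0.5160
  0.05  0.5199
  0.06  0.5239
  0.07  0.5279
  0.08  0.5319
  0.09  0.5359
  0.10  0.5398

σ√T = 0.32 × 0.7071 = 0.2263
ln(S/K) + (r − q + σ²/2)T = ln(363/361) + (0.032 − 0.058 + 0.32²/2)·0.5 = 0.0055 + 0.0126 = 0.0181
d₁ = 0.0181 / 0.2263 = 0.0801 ≈ 0.08
d₂ = d₁ − σ√T = 0.0801 − 0.2263 = -0.1462 ≈ -0.15
exp(−qT) = exp(−0.058·0.5) = 0.9714;  exp(−rT) = exp(−0.032·0.5) = 0.9841
N(d₁) = N(0.08) = 0.5319;  N(d₂) = N(-0.15) = 0.4404
C = 363·0.9714·0.5319 − 361·0.9841·0.4404 = 187.5576 − 156.4565 = 31.1011

$31.10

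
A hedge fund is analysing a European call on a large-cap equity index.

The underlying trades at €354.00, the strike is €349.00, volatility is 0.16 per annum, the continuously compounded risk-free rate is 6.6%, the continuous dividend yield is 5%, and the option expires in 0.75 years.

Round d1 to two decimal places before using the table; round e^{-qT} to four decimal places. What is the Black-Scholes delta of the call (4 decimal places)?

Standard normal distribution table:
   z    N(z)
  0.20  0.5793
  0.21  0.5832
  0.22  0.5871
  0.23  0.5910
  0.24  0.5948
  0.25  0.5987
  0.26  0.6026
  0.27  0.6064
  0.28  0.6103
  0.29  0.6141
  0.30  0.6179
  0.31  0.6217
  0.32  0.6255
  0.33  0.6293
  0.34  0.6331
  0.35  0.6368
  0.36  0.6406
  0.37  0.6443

0.5804

σ√T = 0.16 × 0.8660 = 0.1386
d₁ = [ln(354/349) + (0.066 − 0.05 + ½·0.16²)·0.75] / (σ√T) = (0.0142 + 0.0216) / 0.1386 = 0.2585 ⇒ 0.26
N(d₁) = N(0.26) = 0.6026
Δ_call = exp(−qT)·N(d₁) = 0.9632·0.6026 = 0.5804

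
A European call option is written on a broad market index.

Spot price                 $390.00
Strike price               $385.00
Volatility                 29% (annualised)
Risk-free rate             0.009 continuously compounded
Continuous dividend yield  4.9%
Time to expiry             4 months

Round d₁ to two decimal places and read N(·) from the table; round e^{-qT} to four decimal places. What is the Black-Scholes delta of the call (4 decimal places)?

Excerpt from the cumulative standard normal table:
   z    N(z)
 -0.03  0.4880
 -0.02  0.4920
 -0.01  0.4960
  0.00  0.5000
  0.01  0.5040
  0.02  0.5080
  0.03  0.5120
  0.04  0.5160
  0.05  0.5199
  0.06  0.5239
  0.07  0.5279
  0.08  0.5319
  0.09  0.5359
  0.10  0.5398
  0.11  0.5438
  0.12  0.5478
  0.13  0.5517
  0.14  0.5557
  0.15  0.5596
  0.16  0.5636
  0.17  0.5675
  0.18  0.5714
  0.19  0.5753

0.5233

σ√T = 0.29·√0.3333 = 0.1674
d₁ = [ln(390/385) + (0.009 − 0.049 + ½·0.29²)·0.3333] / (σ√T) = (0.0129 + 0.0007) / 0.1674 = 0.0811 ≈ 0.08
N(d₁) = N(0.08) = 0.5319
Δ_call = e^(−qT)·N(d₁) = 0.9838·0.5319 = 0.5233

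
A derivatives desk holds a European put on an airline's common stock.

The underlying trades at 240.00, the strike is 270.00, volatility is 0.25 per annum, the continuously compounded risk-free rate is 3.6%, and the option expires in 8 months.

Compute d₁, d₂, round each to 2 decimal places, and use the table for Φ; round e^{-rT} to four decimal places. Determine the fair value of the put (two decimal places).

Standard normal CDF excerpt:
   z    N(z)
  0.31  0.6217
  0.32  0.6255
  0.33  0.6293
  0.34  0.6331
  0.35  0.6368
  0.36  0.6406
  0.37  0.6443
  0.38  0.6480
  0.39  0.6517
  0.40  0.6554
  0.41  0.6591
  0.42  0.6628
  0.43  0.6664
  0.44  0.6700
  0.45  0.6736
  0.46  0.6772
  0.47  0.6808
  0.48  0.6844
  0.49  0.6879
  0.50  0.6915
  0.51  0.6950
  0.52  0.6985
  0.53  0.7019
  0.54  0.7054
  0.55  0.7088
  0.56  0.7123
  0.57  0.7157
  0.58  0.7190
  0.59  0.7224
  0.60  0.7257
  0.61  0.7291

34.02

σ√T = 0.25 × 0.8165 = 0.2041
d₁ = [ln(240/270) + (0.036 + ½·0.25²)·0.6667] / (σ√T) = (-0.1178 + 0.0448) / 0.2041 = -0.3574 ⇒ -0.36
d₂ = -0.3574 − 0.2041 = -0.5615 ⇒ -0.56
e^(−rT) = e^(−0.036·0.6667) = 0.9763
N(−d₂) = N(0.56) = 0.7123;  N(−d₁) = N(0.36) = 0.6406
P = 270·0.9763·0.7123 − 240·0.6406 = 187.7630 − 153.7440 = 34.0190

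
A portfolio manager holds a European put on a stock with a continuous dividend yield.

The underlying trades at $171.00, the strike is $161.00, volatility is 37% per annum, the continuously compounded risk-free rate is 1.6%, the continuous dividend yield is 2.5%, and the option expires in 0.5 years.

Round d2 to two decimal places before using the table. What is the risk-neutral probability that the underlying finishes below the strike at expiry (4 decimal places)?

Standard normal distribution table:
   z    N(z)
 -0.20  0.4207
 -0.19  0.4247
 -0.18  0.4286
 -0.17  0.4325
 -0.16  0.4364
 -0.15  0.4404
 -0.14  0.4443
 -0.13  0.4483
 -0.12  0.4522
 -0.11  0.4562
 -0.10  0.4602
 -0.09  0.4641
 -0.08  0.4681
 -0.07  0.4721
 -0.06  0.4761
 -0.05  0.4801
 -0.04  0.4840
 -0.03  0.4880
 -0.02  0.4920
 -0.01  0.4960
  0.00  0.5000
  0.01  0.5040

0.4681

T = 0.5;  σ√T = 0.2616
d₁ = [ln(171/161) + (0.016 − 0.025 + ½·0.37²)·0.5] / (σ√T) = (0.0603 + 0.0297) / 0.2616 = 0.3439 ≈ 0.34
d₂ = 0.3439 − 0.2616 = 0.0823 ≈ 0.08
Risk-neutral Pr[S_T < K] = N(−d₂) = N(-0.08) = 0.4681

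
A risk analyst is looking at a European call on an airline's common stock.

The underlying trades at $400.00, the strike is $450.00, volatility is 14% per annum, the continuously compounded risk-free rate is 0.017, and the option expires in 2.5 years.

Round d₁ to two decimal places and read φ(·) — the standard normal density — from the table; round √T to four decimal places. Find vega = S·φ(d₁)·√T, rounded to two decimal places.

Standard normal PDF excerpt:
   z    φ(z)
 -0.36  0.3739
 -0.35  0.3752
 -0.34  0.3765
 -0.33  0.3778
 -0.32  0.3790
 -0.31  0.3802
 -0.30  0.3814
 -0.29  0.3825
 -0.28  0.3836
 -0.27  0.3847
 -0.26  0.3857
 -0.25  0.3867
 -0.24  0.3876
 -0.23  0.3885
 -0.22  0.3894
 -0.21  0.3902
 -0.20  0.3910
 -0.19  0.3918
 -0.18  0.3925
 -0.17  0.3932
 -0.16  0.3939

245.70

σ√T = 0.14·√2.5 = 0.2214
d₁ = [ln(400/450) + (0.017 + 0.14²/2)·2.5] / 0.2214 = [-0.1178 + 0.0670] / 0.2214 = -0.2294 → -0.23
√T = √2.5 = 1.5811
φ(d₁) = φ(-0.23) = 0.3885
vega = S·φ(d₁)·√T = 400·0.3885·1.5811 = 245.7029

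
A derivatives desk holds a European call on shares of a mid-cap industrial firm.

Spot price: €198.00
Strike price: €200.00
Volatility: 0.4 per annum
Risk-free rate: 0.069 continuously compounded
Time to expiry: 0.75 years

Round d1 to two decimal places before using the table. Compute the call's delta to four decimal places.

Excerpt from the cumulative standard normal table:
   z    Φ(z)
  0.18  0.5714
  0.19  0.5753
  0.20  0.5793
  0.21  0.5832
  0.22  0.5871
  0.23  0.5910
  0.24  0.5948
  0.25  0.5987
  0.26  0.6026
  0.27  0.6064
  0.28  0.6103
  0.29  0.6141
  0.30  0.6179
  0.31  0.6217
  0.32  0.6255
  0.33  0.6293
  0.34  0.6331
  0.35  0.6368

σ√T = 0.4·√0.75 = 0.3464
d₁ = [ln(198/200) + (0.069 + ½·0.4²)·0.75] / (σ√T) = (-0.0101 + 0.1118) / 0.3464 = 0.2936 → 0.29
N(d₁) = N(0.29) = 0.6141
Δ_call = N(d₁) = 0.6141

0.6141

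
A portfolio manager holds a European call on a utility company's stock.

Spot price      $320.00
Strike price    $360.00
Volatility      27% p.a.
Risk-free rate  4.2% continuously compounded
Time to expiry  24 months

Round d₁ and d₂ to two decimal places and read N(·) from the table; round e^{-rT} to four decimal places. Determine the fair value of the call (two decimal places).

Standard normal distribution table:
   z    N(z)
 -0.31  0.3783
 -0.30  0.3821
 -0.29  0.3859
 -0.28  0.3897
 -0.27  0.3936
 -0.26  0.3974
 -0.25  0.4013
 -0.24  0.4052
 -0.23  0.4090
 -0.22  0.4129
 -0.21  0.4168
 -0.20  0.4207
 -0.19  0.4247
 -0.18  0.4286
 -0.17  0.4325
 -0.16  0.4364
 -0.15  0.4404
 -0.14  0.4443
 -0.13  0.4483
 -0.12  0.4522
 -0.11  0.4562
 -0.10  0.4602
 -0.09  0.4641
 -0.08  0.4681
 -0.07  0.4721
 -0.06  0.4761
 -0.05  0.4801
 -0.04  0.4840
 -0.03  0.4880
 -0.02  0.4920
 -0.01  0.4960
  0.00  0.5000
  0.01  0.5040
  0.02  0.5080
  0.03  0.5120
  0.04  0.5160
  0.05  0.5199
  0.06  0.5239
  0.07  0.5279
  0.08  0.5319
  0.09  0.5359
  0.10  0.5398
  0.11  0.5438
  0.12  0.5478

T = 2;  σ√T = 0.3818
d₁ = [ln(320/360) + (0.042 + 0.27²/2)·2] / 0.3818 = [-0.1178 + 0.1569] / 0.3818 = 0.1024 ≈ 0.10
d₂ = d₁ − σ√T = 0.1024 − 0.3818 = -0.2794 ≈ -0.28
e^(−rT) = e^(−0.042·2) = 0.9194
C = 320·N(0.10) − 360·0.9194·N(-0.28) = 320·0.5398 − 360·0.9194·0.3897 = 172.7360 − 128.9845 = 43.7515

$43.75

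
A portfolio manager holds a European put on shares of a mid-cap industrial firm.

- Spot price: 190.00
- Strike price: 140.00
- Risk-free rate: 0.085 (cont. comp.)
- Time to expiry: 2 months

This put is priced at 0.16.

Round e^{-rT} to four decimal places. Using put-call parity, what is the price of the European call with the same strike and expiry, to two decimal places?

52.13

e^(−rT) = e^(−0.085·0.1667) = 0.9859
Put-call parity: C − P = S − K·e^(−rT) = 190 − 140·0.9859 = 190 − 138.0260 = 51.9740
C = P + (C − P) = 0.16 + (51.9740) = 52.1340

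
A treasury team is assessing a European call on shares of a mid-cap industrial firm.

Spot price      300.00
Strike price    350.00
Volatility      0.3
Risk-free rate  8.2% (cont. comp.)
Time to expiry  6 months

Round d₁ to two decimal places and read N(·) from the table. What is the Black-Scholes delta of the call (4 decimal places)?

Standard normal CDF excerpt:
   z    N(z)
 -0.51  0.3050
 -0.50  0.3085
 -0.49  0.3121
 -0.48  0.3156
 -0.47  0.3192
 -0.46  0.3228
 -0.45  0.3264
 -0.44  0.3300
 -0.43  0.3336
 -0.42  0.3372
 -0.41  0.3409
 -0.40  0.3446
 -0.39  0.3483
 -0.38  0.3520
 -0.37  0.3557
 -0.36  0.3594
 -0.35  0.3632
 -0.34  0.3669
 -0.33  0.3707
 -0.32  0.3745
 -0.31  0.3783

σ√T = 0.3·√0.5 = 0.2121
ln(S/K) + (r + σ²/2)T = ln(300/350) + (0.082 + 0.3²/2)·0.5 = -0.1542 + 0.0635 = -0.0907
d₁ = -0.0907 / 0.2121 = -0.4273 which rounds to -0.43
N(d₁) = N(-0.43) = 0.3336
Δ_call = N(d₁) = 0.3336

0.3336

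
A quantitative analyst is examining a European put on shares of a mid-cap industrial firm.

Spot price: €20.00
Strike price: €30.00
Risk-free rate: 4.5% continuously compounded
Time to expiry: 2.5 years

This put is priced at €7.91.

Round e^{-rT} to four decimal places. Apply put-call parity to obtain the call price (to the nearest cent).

e^(−rT) = e^(−0.045·2.5) = 0.8936
Put-call parity: C − P = S − K·e^(−rT) = 20 − 30·0.8936 = 20 − 26.8080 = -6.8080
C = P + (C − P) = 7.91 + (-6.8080) = 1.1020

€1.10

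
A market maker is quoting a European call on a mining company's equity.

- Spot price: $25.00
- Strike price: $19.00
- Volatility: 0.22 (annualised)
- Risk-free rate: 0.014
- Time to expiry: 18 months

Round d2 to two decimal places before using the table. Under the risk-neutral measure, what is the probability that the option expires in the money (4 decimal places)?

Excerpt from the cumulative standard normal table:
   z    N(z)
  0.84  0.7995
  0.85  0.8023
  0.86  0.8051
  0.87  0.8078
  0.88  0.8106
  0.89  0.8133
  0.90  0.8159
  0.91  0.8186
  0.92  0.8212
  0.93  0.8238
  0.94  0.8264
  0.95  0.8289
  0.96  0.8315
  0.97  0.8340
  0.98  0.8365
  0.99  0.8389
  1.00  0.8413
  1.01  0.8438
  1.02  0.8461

σ√T = 0.22 × 1.2247 = 0.2694
d₁ = [ln(25/19) + (0.014 + ½·0.22²)·1.5] / (σ√T) = (0.2744 + 0.0573) / 0.2694 = 1.2312 ⇒ 1.23
d₂ = 1.2312 − 0.2694 = 0.9617 ⇒ 0.96
Pr(exercise) under Q = N(d₂) = 0.8315

0.8315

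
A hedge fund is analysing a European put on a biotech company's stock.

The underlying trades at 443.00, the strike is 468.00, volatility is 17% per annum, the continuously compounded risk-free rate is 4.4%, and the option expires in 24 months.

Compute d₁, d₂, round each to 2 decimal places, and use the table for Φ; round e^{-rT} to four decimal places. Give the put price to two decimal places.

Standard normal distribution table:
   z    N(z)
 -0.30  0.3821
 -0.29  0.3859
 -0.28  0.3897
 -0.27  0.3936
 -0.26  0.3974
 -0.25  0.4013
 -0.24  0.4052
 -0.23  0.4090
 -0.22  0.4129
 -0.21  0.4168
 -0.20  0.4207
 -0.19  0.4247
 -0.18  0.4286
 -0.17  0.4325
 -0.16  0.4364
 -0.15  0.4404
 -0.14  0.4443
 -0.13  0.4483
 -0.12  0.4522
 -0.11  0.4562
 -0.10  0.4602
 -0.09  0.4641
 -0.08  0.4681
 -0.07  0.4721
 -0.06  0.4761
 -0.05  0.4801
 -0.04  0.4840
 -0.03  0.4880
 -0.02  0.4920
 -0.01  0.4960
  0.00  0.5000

34.82

σ√T = 0.17 × 1.4142 = 0.2404
d₁ = [ln(443/468) + (0.044 + ½·0.17²)·2] / (σ√T) = (-0.0549 + 0.1169) / 0.2404 = 0.2579 → 0.26
d₂ = 0.2579 − 0.2404 = 0.0175 → 0.02
e^(−rT) = e^(−0.044·2) = 0.9158
P = 468·0.9158·N(-0.02) − 443·N(-0.26) = 468·0.9158·0.4920 − 443·0.3974 = 210.8684 − 176.0482 = 34.8202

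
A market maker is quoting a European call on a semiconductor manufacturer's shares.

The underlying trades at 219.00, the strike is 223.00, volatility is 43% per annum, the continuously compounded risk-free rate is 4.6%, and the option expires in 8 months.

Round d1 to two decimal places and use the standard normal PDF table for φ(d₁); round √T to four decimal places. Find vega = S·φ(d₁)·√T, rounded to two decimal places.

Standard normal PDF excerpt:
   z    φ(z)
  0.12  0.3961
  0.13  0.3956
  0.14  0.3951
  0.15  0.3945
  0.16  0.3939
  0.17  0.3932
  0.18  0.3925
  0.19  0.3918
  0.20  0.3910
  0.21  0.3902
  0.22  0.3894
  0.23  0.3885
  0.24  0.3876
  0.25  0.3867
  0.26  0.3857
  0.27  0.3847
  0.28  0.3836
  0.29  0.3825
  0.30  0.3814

69.77

σ√T = 0.43 × 0.8165 = 0.3511
d₁ = [ln(219/223) + (0.046 + ½·0.43²)·0.6667] / (σ√T) = (-0.0181 + 0.0923) / 0.3511 = 0.2113 ⇒ 0.21
√T = √0.6667 = 0.8165
φ(d₁) = φ(0.21) = 0.3902
vega = S·φ(d₁)·√T = 219·0.3902·0.8165 = 69.7730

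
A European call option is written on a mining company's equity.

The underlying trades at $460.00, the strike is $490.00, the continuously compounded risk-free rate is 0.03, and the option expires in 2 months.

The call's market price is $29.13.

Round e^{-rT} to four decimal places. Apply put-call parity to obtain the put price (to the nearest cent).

$56.68

exp(−rT) = exp(−0.03·0.1667) = 0.9950
Put-call parity: C − P = S − K·e^(−rT) = 460 − 490·0.9950 = 460 − 487.5500 = -27.5500
P = C − (C − P) = 29.13 − (-27.5500) = 56.6800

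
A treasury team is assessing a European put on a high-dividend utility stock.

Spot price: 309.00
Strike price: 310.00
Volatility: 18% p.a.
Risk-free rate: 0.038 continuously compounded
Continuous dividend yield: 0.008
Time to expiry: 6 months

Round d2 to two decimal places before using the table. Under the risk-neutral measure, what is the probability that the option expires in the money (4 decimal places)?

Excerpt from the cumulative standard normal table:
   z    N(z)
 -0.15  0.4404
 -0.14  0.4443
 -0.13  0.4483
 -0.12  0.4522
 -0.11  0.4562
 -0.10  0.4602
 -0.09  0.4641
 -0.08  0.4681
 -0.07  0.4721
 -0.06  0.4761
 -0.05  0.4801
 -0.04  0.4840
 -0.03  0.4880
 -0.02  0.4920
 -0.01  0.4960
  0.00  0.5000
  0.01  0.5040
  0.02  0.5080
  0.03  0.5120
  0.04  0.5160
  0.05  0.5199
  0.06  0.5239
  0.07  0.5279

0.4880

T = 0.5;  σ√T = 0.1273
d₁ = [ln(309/310) + (0.038 − 0.008 + ½·0.18²)·0.5] / (σ√T) = (-0.0032 + 0.0231) / 0.1273 = 0.1561 which rounds to 0.16
d₂ = 0.1561 − 0.1273 = 0.0288 which rounds to 0.03
Risk-neutral Pr[S_T < K] = N(−d₂) = N(-0.03) = 0.4880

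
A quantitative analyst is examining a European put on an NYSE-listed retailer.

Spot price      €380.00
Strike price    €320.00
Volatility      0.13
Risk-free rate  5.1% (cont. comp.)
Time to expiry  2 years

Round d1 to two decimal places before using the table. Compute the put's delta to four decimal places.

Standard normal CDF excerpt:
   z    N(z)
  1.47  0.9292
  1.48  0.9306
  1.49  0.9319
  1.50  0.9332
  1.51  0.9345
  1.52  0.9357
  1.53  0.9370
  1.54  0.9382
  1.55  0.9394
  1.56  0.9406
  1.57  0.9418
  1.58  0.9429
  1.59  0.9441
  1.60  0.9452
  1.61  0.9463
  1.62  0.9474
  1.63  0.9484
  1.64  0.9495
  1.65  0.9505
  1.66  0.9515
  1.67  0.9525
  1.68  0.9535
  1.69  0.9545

-0.0571

T = 2;  σ√T = 0.1838
d₁ = [ln(380/320) + (0.051 + 0.13²/2)·2] / 0.1838 = [0.1719 + 0.1189] / 0.1838 = 1.5815 → 1.58
N(d₁) = N(1.58) = 0.9429
Δ_put = N(d₁) − 1 = 0.9429 − 1 = -0.0571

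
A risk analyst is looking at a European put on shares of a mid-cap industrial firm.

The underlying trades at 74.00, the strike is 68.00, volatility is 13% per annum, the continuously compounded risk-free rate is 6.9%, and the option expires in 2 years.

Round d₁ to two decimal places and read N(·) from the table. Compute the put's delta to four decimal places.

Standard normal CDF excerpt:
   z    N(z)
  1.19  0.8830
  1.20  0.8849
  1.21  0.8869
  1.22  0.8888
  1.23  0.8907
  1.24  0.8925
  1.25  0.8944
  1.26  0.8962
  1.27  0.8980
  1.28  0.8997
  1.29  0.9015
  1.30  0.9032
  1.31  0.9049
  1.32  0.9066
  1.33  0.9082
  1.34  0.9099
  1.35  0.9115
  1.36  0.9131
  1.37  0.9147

σ√T = 0.13·√2 = 0.1838
ln(S/K) + (r + σ²/2)T = ln(74/68) + (0.069 + 0.13²/2)·2 = 0.0846 + 0.1549 = 0.2395
d₁ = 0.2395 / 0.1838 = 1.3025 ≈ 1.30
N(d₁) = N(1.30) = 0.9032
Δ_put = N(d₁) − 1 = 0.9032 − 1 = -0.0968

-0.0968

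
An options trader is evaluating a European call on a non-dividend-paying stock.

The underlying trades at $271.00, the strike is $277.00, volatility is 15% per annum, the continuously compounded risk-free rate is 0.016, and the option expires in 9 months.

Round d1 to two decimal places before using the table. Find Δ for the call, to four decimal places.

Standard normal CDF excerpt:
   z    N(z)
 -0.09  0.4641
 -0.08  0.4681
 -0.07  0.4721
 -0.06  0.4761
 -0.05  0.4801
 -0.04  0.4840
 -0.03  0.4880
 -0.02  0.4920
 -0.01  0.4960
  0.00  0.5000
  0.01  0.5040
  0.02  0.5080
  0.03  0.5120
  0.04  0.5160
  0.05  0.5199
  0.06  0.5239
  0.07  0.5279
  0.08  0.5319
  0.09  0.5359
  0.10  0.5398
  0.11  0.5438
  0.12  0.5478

0.4960

T = 0.75;  σ√T = 0.1299
d₁ = [ln(271/277) + (0.016 + 0.15²/2)·0.75] / 0.1299 = [-0.0219 + 0.0204] / 0.1299 = -0.0112 → -0.01
N(d₁) = N(-0.01) = 0.4960
Δ_call = N(d₁) = 0.4960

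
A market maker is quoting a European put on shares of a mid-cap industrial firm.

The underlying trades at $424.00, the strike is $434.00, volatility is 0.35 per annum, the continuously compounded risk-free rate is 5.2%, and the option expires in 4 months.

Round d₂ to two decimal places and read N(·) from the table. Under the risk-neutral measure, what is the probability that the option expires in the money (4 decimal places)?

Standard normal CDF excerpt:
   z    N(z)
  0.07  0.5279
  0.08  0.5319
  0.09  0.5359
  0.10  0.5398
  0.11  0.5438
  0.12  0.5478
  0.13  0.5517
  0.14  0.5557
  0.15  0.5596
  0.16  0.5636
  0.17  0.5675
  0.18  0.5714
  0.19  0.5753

0.5517

σ√T = 0.35 × 0.5774 = 0.2021
ln(S/K) + (r + σ²/2)T = ln(424/434) + (0.052 + 0.35²/2)·0.3333 = -0.0233 + 0.0377 = 0.0144
d₁ = 0.0144 / 0.2021 = 0.0715 ⇒ 0.07
d₂ = d₁ − σ√T = 0.0715 − 0.2021 = -0.1306 ⇒ -0.13
Pr(exercise) under Q = N(−d₂) = N(0.13) = 0.5517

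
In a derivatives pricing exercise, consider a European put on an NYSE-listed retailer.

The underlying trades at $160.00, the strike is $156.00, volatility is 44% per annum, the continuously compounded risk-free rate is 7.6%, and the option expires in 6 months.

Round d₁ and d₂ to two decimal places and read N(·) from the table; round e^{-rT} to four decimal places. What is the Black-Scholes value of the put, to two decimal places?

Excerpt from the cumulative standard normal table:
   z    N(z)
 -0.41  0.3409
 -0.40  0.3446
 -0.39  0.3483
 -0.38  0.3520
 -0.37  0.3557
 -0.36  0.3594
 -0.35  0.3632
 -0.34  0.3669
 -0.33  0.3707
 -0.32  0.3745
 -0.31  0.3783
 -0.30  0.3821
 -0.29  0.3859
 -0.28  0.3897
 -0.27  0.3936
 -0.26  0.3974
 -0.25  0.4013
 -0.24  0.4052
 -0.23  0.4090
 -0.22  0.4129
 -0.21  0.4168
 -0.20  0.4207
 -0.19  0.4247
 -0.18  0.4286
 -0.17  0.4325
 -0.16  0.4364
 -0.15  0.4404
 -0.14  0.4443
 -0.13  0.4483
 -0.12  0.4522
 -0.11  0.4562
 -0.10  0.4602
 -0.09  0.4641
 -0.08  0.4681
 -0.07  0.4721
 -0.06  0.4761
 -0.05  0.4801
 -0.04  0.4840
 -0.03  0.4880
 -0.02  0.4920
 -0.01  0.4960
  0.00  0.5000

σ√T = 0.44 × 0.7071 = 0.3111
d₁ = [ln(160/156) + (0.076 + ½·0.44²)·0.5] / (σ√T) = (0.0253 + 0.0864) / 0.3111 = 0.3591 → 0.36
d₂ = 0.3591 − 0.3111 = 0.0479 → 0.05
exp(−rT) = exp(−0.076·0.5) = 0.9627
P = 156·0.9627·N(-0.05) − 160·N(-0.36) = 156·0.9627·0.4801 − 160·0.3594 = 72.1020 − 57.5040 = 14.5980

$14.60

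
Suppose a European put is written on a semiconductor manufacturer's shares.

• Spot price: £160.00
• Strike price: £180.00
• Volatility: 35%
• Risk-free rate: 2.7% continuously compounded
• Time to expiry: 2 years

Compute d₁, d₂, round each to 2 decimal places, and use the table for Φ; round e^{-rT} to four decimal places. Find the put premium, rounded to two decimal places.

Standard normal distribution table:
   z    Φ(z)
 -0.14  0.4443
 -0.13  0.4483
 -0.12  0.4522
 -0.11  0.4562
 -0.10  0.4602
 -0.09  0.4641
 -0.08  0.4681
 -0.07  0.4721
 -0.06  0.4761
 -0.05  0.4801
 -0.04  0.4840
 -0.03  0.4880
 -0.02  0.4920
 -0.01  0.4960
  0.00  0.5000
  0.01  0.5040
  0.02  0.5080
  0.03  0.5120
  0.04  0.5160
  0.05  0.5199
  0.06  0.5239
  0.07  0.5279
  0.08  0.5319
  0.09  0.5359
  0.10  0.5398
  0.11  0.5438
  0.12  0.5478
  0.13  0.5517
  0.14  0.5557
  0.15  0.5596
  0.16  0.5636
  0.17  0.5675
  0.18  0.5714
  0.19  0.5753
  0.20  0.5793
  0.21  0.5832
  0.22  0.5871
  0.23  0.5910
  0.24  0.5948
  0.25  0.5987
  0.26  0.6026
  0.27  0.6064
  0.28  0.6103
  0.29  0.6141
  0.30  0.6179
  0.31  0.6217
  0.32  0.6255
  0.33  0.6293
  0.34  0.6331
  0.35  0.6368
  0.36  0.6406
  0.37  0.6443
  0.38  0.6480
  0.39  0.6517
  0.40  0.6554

σ√T = 0.35·√2 = 0.4950
d₁ = [ln(160/180) + (0.027 + 0.35²/2)·2] / 0.4950 = [-0.1178 + 0.1765] / 0.4950 = 0.1186 which rounds to 0.12
d₂ = d₁ − σ√T = 0.1186 − 0.4950 = -0.3763 which rounds to -0.38
e^(−rT) = e^(−0.027·2) = 0.9474
N(−d₂) = N(0.38) = 0.6480;  N(−d₁) = N(-0.12) = 0.4522
P = 180·0.9474·0.6480 − 160·0.4522 = 110.5047 − 72.3520 = 38.1527

£38.15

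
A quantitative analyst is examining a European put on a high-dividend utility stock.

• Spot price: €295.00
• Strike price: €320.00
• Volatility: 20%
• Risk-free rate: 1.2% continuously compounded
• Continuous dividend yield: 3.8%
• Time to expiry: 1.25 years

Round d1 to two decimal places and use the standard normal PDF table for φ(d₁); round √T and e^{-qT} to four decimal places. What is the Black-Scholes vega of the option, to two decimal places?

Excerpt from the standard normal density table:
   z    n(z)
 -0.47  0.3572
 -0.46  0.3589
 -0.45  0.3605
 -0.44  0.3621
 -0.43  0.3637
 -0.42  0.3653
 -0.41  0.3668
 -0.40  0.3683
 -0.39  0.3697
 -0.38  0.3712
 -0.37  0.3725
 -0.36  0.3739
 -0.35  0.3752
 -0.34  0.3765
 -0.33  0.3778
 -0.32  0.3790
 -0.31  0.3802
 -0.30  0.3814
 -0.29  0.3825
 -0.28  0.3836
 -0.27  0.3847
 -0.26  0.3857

115.83

σ√T = 0.2 × 1.1180 = 0.2236
ln(S/K) + (r − q + σ²/2)T = ln(295/320) + (0.012 − 0.038 + 0.2²/2)·1.25 = -0.0813 − 0.0075 = -0.0888
d₁ = -0.0888 / 0.2236 = -0.3973 → -0.40
√T = √1.25 = 1.1180
φ(d₁) = φ(-0.40) = 0.3683
e^(−qT) = e^(−0.038·1.25) = 0.9536
vega = S·e^(−qT)·φ(d₁)·√T = 295·0.9536·0.3683·1.1180 = 115.8329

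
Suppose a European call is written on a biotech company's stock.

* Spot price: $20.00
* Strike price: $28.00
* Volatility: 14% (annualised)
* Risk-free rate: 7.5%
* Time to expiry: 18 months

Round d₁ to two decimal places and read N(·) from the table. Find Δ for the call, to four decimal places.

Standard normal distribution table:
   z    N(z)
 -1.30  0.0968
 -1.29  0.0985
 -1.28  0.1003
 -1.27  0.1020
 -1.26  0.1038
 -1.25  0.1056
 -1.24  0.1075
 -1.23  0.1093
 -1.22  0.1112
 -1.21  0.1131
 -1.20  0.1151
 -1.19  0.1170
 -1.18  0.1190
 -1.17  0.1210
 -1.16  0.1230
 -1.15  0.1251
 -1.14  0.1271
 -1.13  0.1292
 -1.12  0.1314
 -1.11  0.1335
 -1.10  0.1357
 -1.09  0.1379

σ√T = 0.14 × 1.2247 = 0.1715
d₁ = [ln(20/28) + (0.075 + 0.14²/2)·1.5] / 0.1715 = [-0.3365 + 0.1272] / 0.1715 = -1.2205 ⇒ -1.22
N(d₁) = N(-1.22) = 0.1112
Δ_call = N(d₁) = 0.1112

0.1112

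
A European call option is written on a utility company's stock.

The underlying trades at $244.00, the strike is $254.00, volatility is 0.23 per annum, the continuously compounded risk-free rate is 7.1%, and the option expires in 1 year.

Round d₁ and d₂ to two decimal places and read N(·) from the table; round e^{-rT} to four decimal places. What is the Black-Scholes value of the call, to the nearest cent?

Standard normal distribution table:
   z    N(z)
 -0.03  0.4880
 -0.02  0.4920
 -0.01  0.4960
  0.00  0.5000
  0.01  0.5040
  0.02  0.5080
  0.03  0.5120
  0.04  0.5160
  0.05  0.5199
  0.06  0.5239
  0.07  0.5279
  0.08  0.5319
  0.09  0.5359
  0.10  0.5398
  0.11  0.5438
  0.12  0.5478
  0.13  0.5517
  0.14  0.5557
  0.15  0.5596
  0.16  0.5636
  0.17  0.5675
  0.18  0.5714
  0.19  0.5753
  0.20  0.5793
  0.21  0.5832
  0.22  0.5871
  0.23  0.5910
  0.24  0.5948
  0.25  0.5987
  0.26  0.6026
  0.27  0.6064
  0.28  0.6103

σ√T = 0.23·√1 = 0.2300
ln(S/K) + (r + σ²/2)T = ln(244/254) + (0.071 + 0.23²/2)·1 = -0.0402 + 0.0974 = 0.0573
d₁ = 0.0573 / 0.2300 = 0.2491 → 0.25
d₂ = d₁ − σ√T = 0.2491 − 0.2300 = 0.0191 → 0.02
e^(−rT) = e^(−0.071·1) = 0.9315
N(d₁) = N(0.25) = 0.5987;  N(d₂) = N(0.02) = 0.5080
C = 244·0.5987 − 254·0.9315·0.5080 = 146.0828 − 120.1933 = 25.8895

$25.89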